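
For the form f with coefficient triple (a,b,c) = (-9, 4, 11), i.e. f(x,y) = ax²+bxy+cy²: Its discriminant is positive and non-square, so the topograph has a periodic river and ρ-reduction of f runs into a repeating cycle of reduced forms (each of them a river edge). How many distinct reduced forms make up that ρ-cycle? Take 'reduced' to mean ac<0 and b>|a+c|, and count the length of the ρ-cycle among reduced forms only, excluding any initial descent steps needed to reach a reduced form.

D = 412, ⌊√D⌋ = 20
river: ρ → (11,18,-2)
river: ρ → (-2,18,11)
river: ρ → (11,4,-9)
river: ρ → (-9,14,6)
river: ρ → (6,10,-13)
river: ρ → (-13,16,3)
river: ρ → (3,20,-1)
river: ρ → (-1,20,3)
river: ρ → (3,16,-13)
river: ρ → (-13,10,6)
river: ρ → (6,14,-9)
river: ρ → (-9,4,11)
ρ-cycle length = 12 (tail of 0 descent steps not counted)

12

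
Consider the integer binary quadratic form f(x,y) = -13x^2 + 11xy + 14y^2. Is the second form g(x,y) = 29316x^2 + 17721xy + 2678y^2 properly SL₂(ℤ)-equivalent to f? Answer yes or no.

D₁ = 849, D₂ = 849
river cycle of f (length 34): (14, 17, -10), (-10, 23, 8), (8, 25, -7), (-7, 17, 20), (20, 23, -4), (-4, 25, 14), (14, 3, -15), (-15, 27, 2), (2, 29, -1), (-1, 29, 2), … (24 more)
river cycle of g (length 34): (14, 17, -10), (-10, 23, 8), (8, 25, -7), (-7, 17, 20), (20, 23, -4), (-4, 25, 14), (14, 3, -15), (-15, 27, 2), (2, 29, -1), (-1, 29, 2), … (24 more)
cycles coincide ⇒ equivalent

yes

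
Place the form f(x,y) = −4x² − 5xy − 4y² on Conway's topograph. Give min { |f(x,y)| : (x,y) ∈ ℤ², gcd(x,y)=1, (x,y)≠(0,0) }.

translate: b→-3 (≡5 mod 8), so (4,5,4)→(4,-3,3)
flip: (4,-3,3)→(3,3,4)
reduced (well bottom): (3,3,4) with a≤c, −a<b≤a
well minimum |f| = |-3| = 3 (negative-definite)

3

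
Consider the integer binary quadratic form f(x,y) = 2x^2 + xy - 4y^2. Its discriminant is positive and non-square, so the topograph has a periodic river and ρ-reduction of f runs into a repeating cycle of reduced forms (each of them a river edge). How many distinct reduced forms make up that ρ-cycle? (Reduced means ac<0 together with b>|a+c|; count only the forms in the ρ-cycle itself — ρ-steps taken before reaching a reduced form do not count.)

D = 33, ⌊√D⌋ = 5
descent: ρ → (-4,-1,2)
descent: ρ → (2,5,-1)  [lands on river]
river: ρ → (-1,5,2)
river: ρ → (2,3,-3)
river: ρ → (-3,3,2)
ρ-cycle length = 4 (tail of 2 descent steps not counted)

4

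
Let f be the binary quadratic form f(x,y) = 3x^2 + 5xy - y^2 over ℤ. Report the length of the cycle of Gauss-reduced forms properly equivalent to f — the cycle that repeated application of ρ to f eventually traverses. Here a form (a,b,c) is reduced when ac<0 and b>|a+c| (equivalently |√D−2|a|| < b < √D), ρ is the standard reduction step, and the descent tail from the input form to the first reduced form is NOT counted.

D = 37, ⌊√D⌋ = 6
river: ρ → (-1,5,3)
river: ρ → (3,1,-3)
river: ρ → (-3,5,1)
river: ρ → (1,5,-3)
river: ρ → (-3,1,3)
river: ρ → (3,5,-1)
ρ-cycle length = 6 (tail of 0 descent steps not counted)

6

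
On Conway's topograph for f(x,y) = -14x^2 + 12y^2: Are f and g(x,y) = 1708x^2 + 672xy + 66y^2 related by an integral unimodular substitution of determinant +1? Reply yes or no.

D₁ = 672, D₂ = 672
river cycle of f (length 2): (12, 24, -2), (-2, 24, 12)
river cycle of g (length 2): (-2, 24, 12), (12, 24, -2)
cycles coincide ⇒ equivalent

yes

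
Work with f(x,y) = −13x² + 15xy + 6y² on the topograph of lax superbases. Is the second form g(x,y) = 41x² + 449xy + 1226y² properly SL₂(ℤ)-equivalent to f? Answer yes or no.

D₁ = 537, D₂ = 537
river cycle of f (length 16): (6, 21, -4), (-4, 19, 11), (11, 3, -12), (-12, 21, 2), (2, 23, -1), (-1, 23, 2), (2, 21, -12), (-12, 3, 11), (11, 19, -4), (-4, 21, 6), … (6 more)
river cycle of g (length 16): (6, 21, -4), (-4, 19, 11), (11, 3, -12), (-12, 21, 2), (2, 23, -1), (-1, 23, 2), (2, 21, -12), (-12, 3, 11), (11, 19, -4), (-4, 21, 6), … (6 more)
cycles coincide ⇒ equivalent

yes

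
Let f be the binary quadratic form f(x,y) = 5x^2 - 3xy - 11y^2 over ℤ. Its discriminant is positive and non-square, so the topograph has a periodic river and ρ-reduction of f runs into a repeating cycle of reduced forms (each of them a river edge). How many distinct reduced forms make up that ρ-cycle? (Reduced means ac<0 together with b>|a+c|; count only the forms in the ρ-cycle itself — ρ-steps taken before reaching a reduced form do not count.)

D = 229, ⌊√D⌋ = 15
descent: ρ → (-11,3,5)
descent: ρ → (5,7,-9)  [lands on river]
river: ρ → (-9,11,3)
river: ρ → (3,13,-5)
river: ρ → (-5,7,9)
river: ρ → (9,11,-3)
river: ρ → (-3,13,5)
ρ-cycle length = 6 (tail of 2 descent steps not counted)

6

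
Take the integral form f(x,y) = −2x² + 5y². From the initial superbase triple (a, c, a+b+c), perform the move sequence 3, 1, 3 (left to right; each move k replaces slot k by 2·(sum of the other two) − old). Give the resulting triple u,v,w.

start (-2,5,3) = (f(1,0),f(0,1),f(1,1))
replace slot 3: 2·((-2)+5) − 3 = 3 → (-2,5,3)
replace slot 1: 2·(5+3) − (-2) = 18 → (18,5,3)
replace slot 3: 2·(18+5) − 3 = 43 → (18,5,43)

18,5,43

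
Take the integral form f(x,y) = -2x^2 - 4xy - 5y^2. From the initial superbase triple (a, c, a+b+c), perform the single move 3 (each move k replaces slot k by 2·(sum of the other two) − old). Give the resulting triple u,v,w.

start (-2,-5,-11) = (f(1,0),f(0,1),f(1,1))
replace slot 3: 2·((-2)+(-5)) − (-11) = -3 → (-2,-5,-3)

-2,-5,-3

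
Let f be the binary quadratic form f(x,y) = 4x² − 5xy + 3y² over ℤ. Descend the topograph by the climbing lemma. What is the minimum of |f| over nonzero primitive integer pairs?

translate: b→3 (≡-5 mod 8), so (4,-5,3)→(4,3,2)
flip: (4,3,2)→(2,-3,4)
translate: b→1 (≡-3 mod 4), so (2,-3,4)→(2,1,3)
reduced (well bottom): (2,1,3) with a≤c, −a<b≤a
well minimum = a = 2

2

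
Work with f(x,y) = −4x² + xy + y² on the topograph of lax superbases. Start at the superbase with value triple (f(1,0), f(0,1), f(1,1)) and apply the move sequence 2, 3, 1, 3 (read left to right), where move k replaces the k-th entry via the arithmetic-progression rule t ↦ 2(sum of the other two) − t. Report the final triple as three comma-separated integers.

start (-4,1,-2) = (f(1,0),f(0,1),f(1,1))
replace slot 2: 2·((-4)+(-2)) − 1 = -13 → (-4,-13,-2)
replace slot 3: 2·((-4)+(-13)) − (-2) = -32 → (-4,-13,-32)
replace slot 1: 2·((-13)+(-32)) − (-4) = -86 → (-86,-13,-32)
replace slot 3: 2·((-86)+(-13)) − (-32) = -166 → (-86,-13,-166)

-86,-13,-166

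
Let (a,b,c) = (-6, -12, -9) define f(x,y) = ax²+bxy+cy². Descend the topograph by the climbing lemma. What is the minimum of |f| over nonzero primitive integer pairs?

translate: b→0 (≡12 mod 12), so (6,12,9)→(6,0,3)
flip: (6,0,3)→(3,0,6)
reduced (well bottom): (3,0,6) with a≤c, −a<b≤a
well minimum |f| = |-3| = 3 (negative-definite)

3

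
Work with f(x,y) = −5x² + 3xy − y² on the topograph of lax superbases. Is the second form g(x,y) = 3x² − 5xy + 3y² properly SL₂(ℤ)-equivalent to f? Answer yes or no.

D₁ = -11, D₂ = -11
f is negative-definite; reduce −f:
−f: flip: (5,-3,1)→(1,3,5)
−f: translate: b→1 (≡3 mod 2), so (1,3,5)→(1,1,3)
−f: reduced (well bottom): (1,1,3) with a≤c, −a<b≤a
flip sign back: reduced form of f is (-1,-1,-3)
g: translate: b→1 (≡-5 mod 6), so (3,-5,3)→(3,1,1)
g: flip: (3,1,1)→(1,-1,3)
g: translate: b→1 (≡-1 mod 2), so (1,-1,3)→(1,1,3)
g: reduced (well bottom): (1,1,3) with a≤c, −a<b≤a
reduced forms (-1, -1, -3) vs (1, 1, 3) ⇒ inequivalent

no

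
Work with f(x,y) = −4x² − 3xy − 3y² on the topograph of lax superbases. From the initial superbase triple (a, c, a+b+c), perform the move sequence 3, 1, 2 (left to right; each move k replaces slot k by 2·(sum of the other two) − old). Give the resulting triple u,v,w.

start (-4,-3,-10) = (f(1,0),f(0,1),f(1,1))
replace slot 3: 2·((-4)+(-3)) − (-10) = -4 → (-4,-3,-4)
replace slot 1: 2·((-3)+(-4)) − (-4) = -10 → (-10,-3,-4)
replace slot 2: 2·((-10)+(-4)) − (-3) = -25 → (-10,-25,-4)

-10,-25,-4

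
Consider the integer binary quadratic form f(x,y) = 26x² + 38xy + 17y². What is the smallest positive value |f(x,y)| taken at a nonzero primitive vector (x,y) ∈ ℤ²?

translate: b→-14 (≡38 mod 52), so (26,38,17)→(26,-14,5)
flip: (26,-14,5)→(5,14,26)
translate: b→4 (≡14 mod 10), so (5,14,26)→(5,4,17)
reduced (well bottom): (5,4,17) with a≤c, −a<b≤a
well minimum = a = 5

5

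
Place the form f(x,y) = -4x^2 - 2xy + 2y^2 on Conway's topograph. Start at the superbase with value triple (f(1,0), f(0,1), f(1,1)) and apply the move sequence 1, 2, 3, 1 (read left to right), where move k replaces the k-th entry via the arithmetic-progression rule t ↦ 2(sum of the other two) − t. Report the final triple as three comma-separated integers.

start (-4,2,-4) = (f(1,0),f(0,1),f(1,1))
replace slot 1: 2·(2+(-4)) − (-4) = 0 → (0,2,-4)
replace slot 2: 2·(0+(-4)) − 2 = -10 → (0,-10,-4)
replace slot 3: 2·(0+(-10)) − (-4) = -16 → (0,-10,-16)
replace slot 1: 2·((-10)+(-16)) − 0 = -52 → (-52,-10,-16)

-52,-10,-16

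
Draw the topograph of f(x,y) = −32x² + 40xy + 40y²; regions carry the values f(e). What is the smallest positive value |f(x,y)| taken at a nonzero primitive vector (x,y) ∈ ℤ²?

river: ρ → (40,40,-32)
river: ρ → (-32,24,48)
river: ρ → (48,72,-8)
river: ρ → (-8,72,48)
river: ρ → (48,24,-32)
river: ρ → (-32,40,40)
closes: descent 0, river 6
min |a| on river = 8

8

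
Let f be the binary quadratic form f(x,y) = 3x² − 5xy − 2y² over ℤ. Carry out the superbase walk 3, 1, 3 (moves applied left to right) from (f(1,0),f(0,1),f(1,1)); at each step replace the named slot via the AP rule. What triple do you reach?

start (3,-2,-4) = (f(1,0),f(0,1),f(1,1))
replace slot 3: 2·(3+(-2)) − (-4) = 6 → (3,-2,6)
replace slot 1: 2·((-2)+6) − 3 = 5 → (5,-2,6)
replace slot 3: 2·(5+(-2)) − 6 = 0 → (5,-2,0)

5,-2,0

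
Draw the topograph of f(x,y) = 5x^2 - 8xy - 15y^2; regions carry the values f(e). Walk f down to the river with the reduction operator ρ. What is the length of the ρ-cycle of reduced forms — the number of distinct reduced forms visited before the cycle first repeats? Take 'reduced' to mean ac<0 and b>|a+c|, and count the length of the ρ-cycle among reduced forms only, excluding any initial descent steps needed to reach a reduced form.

D = 364, ⌊√D⌋ = 19
descent: ρ → (-15,8,5)
descent: ρ → (5,12,-11)  [lands on river]
river: ρ → (-11,10,6)
river: ρ → (6,14,-7)
river: ρ → (-7,14,6)
river: ρ → (6,10,-11)
river: ρ → (-11,12,5)
river: ρ → (5,18,-2)
river: ρ → (-2,18,5)
ρ-cycle length = 8 (tail of 2 descent steps not counted)

8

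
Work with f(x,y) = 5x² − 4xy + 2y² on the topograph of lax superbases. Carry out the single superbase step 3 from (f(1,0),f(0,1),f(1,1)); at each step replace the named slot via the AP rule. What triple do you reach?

start (5,2,3) = (f(1,0),f(0,1),f(1,1))
replace slot 3: 2·(5+2) − 3 = 11 → (5,2,11)

5,2,11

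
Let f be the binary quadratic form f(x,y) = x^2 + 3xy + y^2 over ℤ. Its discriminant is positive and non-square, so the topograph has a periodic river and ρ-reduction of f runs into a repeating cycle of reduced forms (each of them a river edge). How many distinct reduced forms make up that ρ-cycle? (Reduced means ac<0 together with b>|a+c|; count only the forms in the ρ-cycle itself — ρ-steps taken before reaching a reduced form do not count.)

D = 5, ⌊√D⌋ = 2
descent: ρ → (1,1,-1)  [lands on river]
river: ρ → (-1,1,1)
ρ-cycle length = 2 (tail of 1 descent step not counted)

2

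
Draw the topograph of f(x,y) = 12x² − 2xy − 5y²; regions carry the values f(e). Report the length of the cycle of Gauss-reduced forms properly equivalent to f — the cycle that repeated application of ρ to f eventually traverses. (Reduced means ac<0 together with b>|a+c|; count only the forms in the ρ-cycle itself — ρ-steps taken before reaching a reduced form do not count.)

D = 244, ⌊√D⌋ = 15
descent: ρ → (-5,12,5)  [lands on river]
river: ρ → (5,8,-9)
river: ρ → (-9,10,4)
river: ρ → (4,14,-3)
river: ρ → (-3,10,12)
river: ρ → (12,14,-1)
river: ρ → (-1,14,12)
river: ρ → (12,10,-3)
river: ρ → (-3,14,4)
river: ρ → (4,10,-9)
river: ρ → (-9,8,5)
river: ρ → (5,12,-5)
river: ρ → (-5,8,9)
river: ρ → (9,10,-4)
river: ρ → (-4,14,3)
river: ρ → (3,10,-12)
river: ρ → (-12,14,1)
river: ρ → (1,14,-12)
river: ρ → (-12,10,3)
river: ρ → (3,14,-4)
river: ρ → (-4,10,9)
river: ρ → (9,8,-5)
ρ-cycle length = 22 (tail of 1 descent step not counted)

22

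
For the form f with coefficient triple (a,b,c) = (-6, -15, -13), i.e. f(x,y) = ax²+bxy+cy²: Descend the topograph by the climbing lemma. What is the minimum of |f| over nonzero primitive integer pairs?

translate: b→3 (≡15 mod 12), so (6,15,13)→(6,3,4)
flip: (6,3,4)→(4,-3,6)
reduced (well bottom): (4,-3,6) with a≤c, −a<b≤a
well minimum |f| = |-4| = 4 (negative-definite)

4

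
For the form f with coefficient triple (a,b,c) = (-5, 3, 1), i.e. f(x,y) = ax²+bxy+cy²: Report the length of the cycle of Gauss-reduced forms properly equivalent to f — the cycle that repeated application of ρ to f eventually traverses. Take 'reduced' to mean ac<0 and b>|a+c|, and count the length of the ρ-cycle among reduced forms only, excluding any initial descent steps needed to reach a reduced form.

D = 29, ⌊√D⌋ = 5
descent: ρ → (1,5,-1)  [lands on river]
river: ρ → (-1,5,1)
ρ-cycle length = 2 (tail of 1 descent step not counted)

2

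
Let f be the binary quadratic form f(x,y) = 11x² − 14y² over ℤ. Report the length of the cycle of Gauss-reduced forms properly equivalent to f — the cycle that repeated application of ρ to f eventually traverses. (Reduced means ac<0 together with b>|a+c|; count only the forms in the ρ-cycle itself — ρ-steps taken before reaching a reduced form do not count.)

D = 616, ⌊√D⌋ = 24
descent: ρ → (-14,0,11)
descent: ρ → (11,22,-3)  [lands on river]
river: ρ → (-3,20,18)
river: ρ → (18,16,-5)
river: ρ → (-5,24,2)
river: ρ → (2,24,-5)
river: ρ → (-5,16,18)
river: ρ → (18,20,-3)
river: ρ → (-3,22,11)
ρ-cycle length = 8 (tail of 2 descent steps not counted)

8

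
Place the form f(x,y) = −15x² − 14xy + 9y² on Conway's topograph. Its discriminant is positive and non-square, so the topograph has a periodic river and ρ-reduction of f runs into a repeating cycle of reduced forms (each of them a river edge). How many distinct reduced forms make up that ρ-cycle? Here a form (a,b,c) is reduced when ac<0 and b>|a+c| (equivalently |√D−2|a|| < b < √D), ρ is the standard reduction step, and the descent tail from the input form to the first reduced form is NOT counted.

D = 736, ⌊√D⌋ = 27
descent: ρ → (9,14,-15)  [lands on river]
river: ρ → (-15,16,8)
river: ρ → (8,16,-15)
river: ρ → (-15,14,9)
river: ρ → (9,22,-7)
river: ρ → (-7,20,12)
river: ρ → (12,4,-15)
river: ρ → (-15,26,1)
river: ρ → (1,26,-15)
river: ρ → (-15,4,12)
river: ρ → (12,20,-7)
river: ρ → (-7,22,9)
ρ-cycle length = 12 (tail of 1 descent step not counted)

12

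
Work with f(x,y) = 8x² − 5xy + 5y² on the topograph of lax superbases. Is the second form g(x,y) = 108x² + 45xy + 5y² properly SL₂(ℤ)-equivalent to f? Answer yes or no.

D₁ = -135, D₂ = -135
f: flip: (8,-5,5)→(5,5,8)
f: reduced (well bottom): (5,5,8) with a≤c, −a<b≤a
g: flip: (108,45,5)→(5,-45,108)
g: translate: b→5 (≡-45 mod 10), so (5,-45,108)→(5,5,8)
g: reduced (well bottom): (5,5,8) with a≤c, −a<b≤a
reduced forms (5, 5, 8) vs (5, 5, 8) ⇒ equivalent

yes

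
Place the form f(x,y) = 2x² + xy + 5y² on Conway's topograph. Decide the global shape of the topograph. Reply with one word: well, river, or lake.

D = b²−4ac = 1² − 4·2·5 = -39
D < 0 ⇒ definite ⇒ every region one sign ⇒ single well

well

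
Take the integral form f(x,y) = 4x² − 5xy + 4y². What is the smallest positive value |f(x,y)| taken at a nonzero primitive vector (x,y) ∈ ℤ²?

translate: b→3 (≡-5 mod 8), so (4,-5,4)→(4,3,3)
flip: (4,3,3)→(3,-3,4)
translate: b→3 (≡-3 mod 6), so (3,-3,4)→(3,3,4)
reduced (well bottom): (3,3,4) with a≤c, −a<b≤a
well minimum = a = 3

3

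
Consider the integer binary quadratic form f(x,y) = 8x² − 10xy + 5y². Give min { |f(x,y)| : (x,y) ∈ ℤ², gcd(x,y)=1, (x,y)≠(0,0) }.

translate: b→6 (≡-10 mod 16), so (8,-10,5)→(8,6,3)
flip: (8,6,3)→(3,-6,8)
translate: b→0 (≡-6 mod 6), so (3,-6,8)→(3,0,5)
reduced (well bottom): (3,0,5) with a≤c, −a<b≤a
well minimum = a = 3

3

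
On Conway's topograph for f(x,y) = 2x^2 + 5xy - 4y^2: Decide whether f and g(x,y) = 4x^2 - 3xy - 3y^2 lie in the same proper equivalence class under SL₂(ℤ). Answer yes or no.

D₁ = 57, D₂ = 57
river cycle of f (length 6): (-4, 3, 3), (3, 3, -4), (-4, 5, 2), (2, 7, -1), (-1, 7, 2), (2, 5, -4)
river cycle of g (length 6): (-3, 3, 4), (4, 5, -2), (-2, 7, 1), (1, 7, -2), (-2, 5, 4), (4, 3, -3)
cycles differ ⇒ inequivalent

no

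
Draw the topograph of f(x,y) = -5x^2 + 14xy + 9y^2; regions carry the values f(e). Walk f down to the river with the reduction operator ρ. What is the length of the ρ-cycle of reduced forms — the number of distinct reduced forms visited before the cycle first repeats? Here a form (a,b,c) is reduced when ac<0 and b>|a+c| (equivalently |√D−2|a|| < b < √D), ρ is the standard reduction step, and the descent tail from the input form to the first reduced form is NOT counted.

D = 376, ⌊√D⌋ = 19
river: ρ → (9,4,-10)
river: ρ → (-10,16,3)
river: ρ → (3,14,-15)
river: ρ → (-15,16,2)
river: ρ → (2,16,-15)
river: ρ → (-15,14,3)
river: ρ → (3,16,-10)
river: ρ → (-10,4,9)
river: ρ → (9,14,-5)
river: ρ → (-5,16,6)
river: ρ → (6,8,-13)
river: ρ → (-13,18,1)
river: ρ → (1,18,-13)
river: ρ → (-13,8,6)
river: ρ → (6,16,-5)
river: ρ → (-5,14,9)
ρ-cycle length = 16 (tail of 0 descent steps not counted)

16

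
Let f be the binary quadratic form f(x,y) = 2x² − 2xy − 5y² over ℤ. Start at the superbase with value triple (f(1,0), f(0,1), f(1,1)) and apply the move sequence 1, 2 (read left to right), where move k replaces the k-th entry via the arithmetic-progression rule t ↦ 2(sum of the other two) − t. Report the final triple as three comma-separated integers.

start (2,-5,-5) = (f(1,0),f(0,1),f(1,1))
replace slot 1: 2·((-5)+(-5)) − 2 = -22 → (-22,-5,-5)
replace slot 2: 2·((-22)+(-5)) − (-5) = -49 → (-22,-49,-5)

-22,-49,-5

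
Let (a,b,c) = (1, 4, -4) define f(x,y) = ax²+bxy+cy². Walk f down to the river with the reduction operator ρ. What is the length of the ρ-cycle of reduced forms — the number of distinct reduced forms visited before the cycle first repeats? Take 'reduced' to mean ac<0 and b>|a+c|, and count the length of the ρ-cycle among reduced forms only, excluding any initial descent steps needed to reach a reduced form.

D = 32, ⌊√D⌋ = 5
river: ρ → (-4,4,1)
river: ρ → (1,4,-4)
ρ-cycle length = 2 (tail of 0 descent steps not counted)

2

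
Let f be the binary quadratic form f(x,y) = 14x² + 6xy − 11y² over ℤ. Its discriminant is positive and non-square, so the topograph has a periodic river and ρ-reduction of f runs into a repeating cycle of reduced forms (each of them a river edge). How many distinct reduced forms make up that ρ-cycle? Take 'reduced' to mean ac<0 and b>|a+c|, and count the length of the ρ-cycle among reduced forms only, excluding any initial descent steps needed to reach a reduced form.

D = 652, ⌊√D⌋ = 25
river: ρ → (-11,16,9)
river: ρ → (9,20,-7)
river: ρ → (-7,22,6)
river: ρ → (6,14,-19)
river: ρ → (-19,24,1)
river: ρ → (1,24,-19)
river: ρ → (-19,14,6)
river: ρ → (6,22,-7)
river: ρ → (-7,20,9)
river: ρ → (9,16,-11)
river: ρ → (-11,6,14)
river: ρ → (14,22,-3)
river: ρ → (-3,20,21)
river: ρ → (21,22,-2)
river: ρ → (-2,22,21)
river: ρ → (21,20,-3)
river: ρ → (-3,22,14)
river: ρ → (14,6,-11)
ρ-cycle length = 18 (tail of 0 descent steps not counted)

18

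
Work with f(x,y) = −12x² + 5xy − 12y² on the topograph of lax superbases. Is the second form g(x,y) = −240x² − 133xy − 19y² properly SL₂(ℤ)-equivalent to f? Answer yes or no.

D₁ = -551, D₂ = -551
f is negative-definite; reduce −f:
−f: flip: (12,-5,12)→(12,5,12)
−f: reduced (well bottom): (12,5,12) with a≤c, −a<b≤a
flip sign back: reduced form of f is (-12,-5,-12)
g is negative-definite; reduce −g:
−g: flip: (240,133,19)→(19,-133,240)
−g: translate: b→19 (≡-133 mod 38), so (19,-133,240)→(19,19,12)
−g: flip: (19,19,12)→(12,-19,19)
−g: translate: b→5 (≡-19 mod 24), so (12,-19,19)→(12,5,12)
−g: reduced (well bottom): (12,5,12) with a≤c, −a<b≤a
flip sign back: reduced form of g is (-12,-5,-12)
reduced forms (-12, -5, -12) vs (-12, -5, -12) ⇒ equivalent

yes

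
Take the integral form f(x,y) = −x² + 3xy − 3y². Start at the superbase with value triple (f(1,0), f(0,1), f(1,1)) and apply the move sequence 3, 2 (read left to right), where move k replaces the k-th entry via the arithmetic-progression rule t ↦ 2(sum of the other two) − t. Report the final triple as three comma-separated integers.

start (-1,-3,-1) = (f(1,0),f(0,1),f(1,1))
replace slot 3: 2·((-1)+(-3)) − (-1) = -7 → (-1,-3,-7)
replace slot 2: 2·((-1)+(-7)) − (-3) = -13 → (-1,-13,-7)

-1,-13,-7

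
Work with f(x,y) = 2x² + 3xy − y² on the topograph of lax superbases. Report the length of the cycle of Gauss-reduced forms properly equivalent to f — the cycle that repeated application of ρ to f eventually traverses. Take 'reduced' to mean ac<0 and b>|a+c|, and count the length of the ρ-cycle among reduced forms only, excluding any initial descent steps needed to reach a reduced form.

D = 17, ⌊√D⌋ = 4
river: ρ → (-1,3,2)
river: ρ → (2,1,-2)
river: ρ → (-2,3,1)
river: ρ → (1,3,-2)
river: ρ → (-2,1,2)
river: ρ → (2,3,-1)
ρ-cycle length = 6 (tail of 0 descent steps not counted)

6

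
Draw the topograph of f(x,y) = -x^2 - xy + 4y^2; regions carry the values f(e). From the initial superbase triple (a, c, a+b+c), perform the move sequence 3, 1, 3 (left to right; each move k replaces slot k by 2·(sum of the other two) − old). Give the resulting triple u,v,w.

start (-1,4,2) = (f(1,0),f(0,1),f(1,1))
replace slot 3: 2·((-1)+4) − 2 = 4 → (-1,4,4)
replace slot 1: 2·(4+4) − (-1) = 17 → (17,4,4)
replace slot 3: 2·(17+4) − 4 = 38 → (17,4,38)

17,4,38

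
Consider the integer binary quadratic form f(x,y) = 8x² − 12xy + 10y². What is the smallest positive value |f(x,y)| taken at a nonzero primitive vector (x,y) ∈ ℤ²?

translate: b→4 (≡-12 mod 16), so (8,-12,10)→(8,4,6)
flip: (8,4,6)→(6,-4,8)
reduced (well bottom): (6,-4,8) with a≤c, −a<b≤a
well minimum = a = 6

6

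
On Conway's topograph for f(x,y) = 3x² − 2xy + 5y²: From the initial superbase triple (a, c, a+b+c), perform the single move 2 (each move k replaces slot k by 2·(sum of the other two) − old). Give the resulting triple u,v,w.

start (3,5,6) = (f(1,0),f(0,1),f(1,1))
replace slot 2: 2·(3+6) − 5 = 13 → (3,13,6)

3,13,6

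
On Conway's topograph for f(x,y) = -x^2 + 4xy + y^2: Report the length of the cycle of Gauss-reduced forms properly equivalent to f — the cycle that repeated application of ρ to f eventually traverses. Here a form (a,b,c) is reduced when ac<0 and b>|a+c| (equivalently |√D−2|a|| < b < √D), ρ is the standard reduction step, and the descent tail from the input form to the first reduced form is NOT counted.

D = 20, ⌊√D⌋ = 4
river: ρ → (1,4,-1)
river: ρ → (-1,4,1)
ρ-cycle length = 2 (tail of 0 descent steps not counted)

2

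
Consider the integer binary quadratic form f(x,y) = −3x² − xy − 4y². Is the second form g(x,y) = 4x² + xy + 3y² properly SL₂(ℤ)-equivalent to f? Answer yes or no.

D₁ = -47, D₂ = -47
f is negative-definite; reduce −f:
−f: reduced (well bottom): (3,1,4) with a≤c, −a<b≤a
flip sign back: reduced form of f is (-3,-1,-4)
g: flip: (4,1,3)→(3,-1,4)
g: reduced (well bottom): (3,-1,4) with a≤c, −a<b≤a
reduced forms (-3, -1, -4) vs (3, -1, 4) ⇒ inequivalent

no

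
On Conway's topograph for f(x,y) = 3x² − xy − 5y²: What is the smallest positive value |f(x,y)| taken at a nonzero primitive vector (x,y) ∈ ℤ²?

descent: ρ → (-5,1,3)
descent: ρ → (3,5,-3)  [lands on river]
river: ρ → (-3,7,1)
river: ρ → (1,7,-3)
river: ρ → (-3,5,3)
river: ρ → (3,7,-1)
river: ρ → (-1,7,3)
closes: descent 2, river 6
min |a| on river = 1

1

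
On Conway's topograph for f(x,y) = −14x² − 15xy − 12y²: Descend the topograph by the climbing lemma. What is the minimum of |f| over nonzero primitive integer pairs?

translate: b→-13 (≡15 mod 28), so (14,15,12)→(14,-13,11)
flip: (14,-13,11)→(11,13,14)
translate: b→-9 (≡13 mod 22), so (11,13,14)→(11,-9,12)
reduced (well bottom): (11,-9,12) with a≤c, −a<b≤a
well minimum |f| = |-11| = 11 (negative-definite)

11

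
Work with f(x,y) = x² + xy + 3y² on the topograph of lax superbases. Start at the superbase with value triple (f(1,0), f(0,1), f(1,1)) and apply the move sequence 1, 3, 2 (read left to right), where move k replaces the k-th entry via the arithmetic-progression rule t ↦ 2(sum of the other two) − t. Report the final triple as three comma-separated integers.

start (1,3,5) = (f(1,0),f(0,1),f(1,1))
replace slot 1: 2·(3+5) − 1 = 15 → (15,3,5)
replace slot 3: 2·(15+3) − 5 = 31 → (15,3,31)
replace slot 2: 2·(15+31) − 3 = 89 → (15,89,31)

15,89,31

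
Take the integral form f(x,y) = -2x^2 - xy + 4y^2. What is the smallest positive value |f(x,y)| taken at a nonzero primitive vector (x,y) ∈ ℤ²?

descent: ρ → (4,1,-2)
descent: ρ → (-2,3,3)  [lands on river]
river: ρ → (3,3,-2)
river: ρ → (-2,5,1)
river: ρ → (1,5,-2)
closes: descent 2, river 4
min |a| on river = 1

1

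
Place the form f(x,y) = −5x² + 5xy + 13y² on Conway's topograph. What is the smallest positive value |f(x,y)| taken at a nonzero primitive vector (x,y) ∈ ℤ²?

descent: ρ → (13,-5,-5)
descent: ρ → (-5,15,3)  [lands on river]
river: ρ → (3,15,-5)
closes: descent 2, river 2
min |a| on river = 3

3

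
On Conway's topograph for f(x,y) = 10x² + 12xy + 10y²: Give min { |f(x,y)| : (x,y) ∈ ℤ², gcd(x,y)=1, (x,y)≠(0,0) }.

translate: b→-8 (≡12 mod 20), so (10,12,10)→(10,-8,8)
flip: (10,-8,8)→(8,8,10)
reduced (well bottom): (8,8,10) with a≤c, −a<b≤a
well minimum = a = 8

8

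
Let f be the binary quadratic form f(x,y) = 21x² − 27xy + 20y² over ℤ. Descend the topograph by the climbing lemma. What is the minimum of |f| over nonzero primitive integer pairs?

translate: b→15 (≡-27 mod 42), so (21,-27,20)→(21,15,14)
flip: (21,15,14)→(14,-15,21)
translate: b→13 (≡-15 mod 28), so (14,-15,21)→(14,13,20)
reduced (well bottom): (14,13,20) with a≤c, −a<b≤a
well minimum = a = 14

14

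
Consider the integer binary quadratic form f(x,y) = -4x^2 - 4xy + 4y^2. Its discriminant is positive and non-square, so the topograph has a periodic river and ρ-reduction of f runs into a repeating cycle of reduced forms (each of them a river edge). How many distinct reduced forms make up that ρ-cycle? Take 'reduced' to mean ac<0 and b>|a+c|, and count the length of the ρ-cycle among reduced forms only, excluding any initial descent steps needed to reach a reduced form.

D = 80, ⌊√D⌋ = 8
descent: ρ → (4,4,-4)  [lands on river]
river: ρ → (-4,4,4)
ρ-cycle length = 2 (tail of 1 descent step not counted)

2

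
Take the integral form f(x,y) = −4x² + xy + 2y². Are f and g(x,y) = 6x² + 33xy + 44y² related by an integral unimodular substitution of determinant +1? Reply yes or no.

D₁ = 33, D₂ = 33
river cycle of f (length 4): (2, 3, -3), (-3, 3, 2), (2, 5, -1), (-1, 5, 2)
river cycle of g (length 4): (-1, 5, 2), (2, 3, -3), (-3, 3, 2), (2, 5, -1)
cycles coincide ⇒ equivalent

yes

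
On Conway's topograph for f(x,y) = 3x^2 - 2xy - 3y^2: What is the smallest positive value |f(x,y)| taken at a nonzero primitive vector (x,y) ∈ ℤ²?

descent: ρ → (-3,2,3)  [lands on river]
river: ρ → (3,4,-2)
river: ρ → (-2,4,3)
river: ρ → (3,2,-3)
river: ρ → (-3,4,2)
river: ρ → (2,4,-3)
closes: descent 1, river 6
min |a| on river = 2

2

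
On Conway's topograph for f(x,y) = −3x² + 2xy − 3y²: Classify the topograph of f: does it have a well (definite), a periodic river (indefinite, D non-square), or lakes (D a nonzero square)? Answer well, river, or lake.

D = b²−4ac = 2² − 4·(-3)·(-3) = -32
D < 0 ⇒ definite ⇒ every region one sign ⇒ single well

well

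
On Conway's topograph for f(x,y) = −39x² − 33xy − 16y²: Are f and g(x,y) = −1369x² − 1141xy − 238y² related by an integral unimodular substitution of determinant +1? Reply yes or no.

D₁ = -1407, D₂ = -1407
f is negative-definite; reduce −f:
−f: flip: (39,33,16)→(16,-33,39)
−f: translate: b→-1 (≡-33 mod 32), so (16,-33,39)→(16,-1,22)
−f: reduced (well bottom): (16,-1,22) with a≤c, −a<b≤a
flip sign back: reduced form of f is (-16,1,-22)
g is negative-definite; reduce −g:
−g: flip: (1369,1141,238)→(238,-1141,1369)
−g: translate: b→-189 (≡-1141 mod 476), so (238,-1141,1369)→(238,-189,39)
−g: flip: (238,-189,39)→(39,189,238)
−g: translate: b→33 (≡189 mod 78), so (39,189,238)→(39,33,16)
−g: flip: (39,33,16)→(16,-33,39)
−g: translate: b→-1 (≡-33 mod 32), so (16,-33,39)→(16,-1,22)
−g: reduced (well bottom): (16,-1,22) with a≤c, −a<b≤a
flip sign back: reduced form of g is (-16,1,-22)
reduced forms (-16, 1, -22) vs (-16, 1, -22) ⇒ equivalent

yes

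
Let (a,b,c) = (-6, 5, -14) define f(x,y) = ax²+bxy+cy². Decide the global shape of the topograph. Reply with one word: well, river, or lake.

D = b²−4ac = 5² − 4·(-6)·(-14) = -311
D < 0 ⇒ definite ⇒ every region one sign ⇒ single well

well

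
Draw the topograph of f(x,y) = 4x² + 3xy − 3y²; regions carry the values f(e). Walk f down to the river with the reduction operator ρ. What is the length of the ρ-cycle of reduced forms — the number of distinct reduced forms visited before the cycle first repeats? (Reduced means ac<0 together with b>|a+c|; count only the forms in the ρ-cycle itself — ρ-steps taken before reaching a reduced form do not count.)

D = 57, ⌊√D⌋ = 7
river: ρ → (-3,3,4)
river: ρ → (4,5,-2)
river: ρ → (-2,7,1)
river: ρ → (1,7,-2)
river: ρ → (-2,5,4)
river: ρ → (4,3,-3)
ρ-cycle length = 6 (tail of 0 descent steps not counted)

6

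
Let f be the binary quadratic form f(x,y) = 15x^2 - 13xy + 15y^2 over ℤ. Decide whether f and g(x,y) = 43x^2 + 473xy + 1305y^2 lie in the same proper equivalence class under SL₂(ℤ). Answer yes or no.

D₁ = -731, D₂ = -731
f: flip: (15,-13,15)→(15,13,15)
f: reduced (well bottom): (15,13,15) with a≤c, −a<b≤a
g: translate: b→43 (≡473 mod 86), so (43,473,1305)→(43,43,15)
g: flip: (43,43,15)→(15,-43,43)
g: translate: b→-13 (≡-43 mod 30), so (15,-43,43)→(15,-13,15)
g: flip: (15,-13,15)→(15,13,15)
g: reduced (well bottom): (15,13,15) with a≤c, −a<b≤a
reduced forms (15, 13, 15) vs (15, 13, 15) ⇒ equivalent

yes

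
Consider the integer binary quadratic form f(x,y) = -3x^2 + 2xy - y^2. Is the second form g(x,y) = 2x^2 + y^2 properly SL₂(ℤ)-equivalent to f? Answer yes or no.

D₁ = -8, D₂ = -8
f is negative-definite; reduce −f:
−f: flip: (3,-2,1)→(1,2,3)
−f: translate: b→0 (≡2 mod 2), so (1,2,3)→(1,0,2)
−f: reduced (well bottom): (1,0,2) with a≤c, −a<b≤a
flip sign back: reduced form of f is (-1,0,-2)
g: flip: (2,0,1)→(1,0,2)
g: reduced (well bottom): (1,0,2) with a≤c, −a<b≤a
reduced forms (-1, 0, -2) vs (1, 0, 2) ⇒ inequivalent

no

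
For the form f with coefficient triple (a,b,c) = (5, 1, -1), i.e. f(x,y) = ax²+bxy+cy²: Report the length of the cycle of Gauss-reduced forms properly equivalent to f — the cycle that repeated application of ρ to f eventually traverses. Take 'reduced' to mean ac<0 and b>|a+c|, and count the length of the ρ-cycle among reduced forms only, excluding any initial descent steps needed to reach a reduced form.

D = 21, ⌊√D⌋ = 4
descent: ρ → (-1,3,3)  [lands on river]
river: ρ → (3,3,-1)
ρ-cycle length = 2 (tail of 1 descent step not counted)

2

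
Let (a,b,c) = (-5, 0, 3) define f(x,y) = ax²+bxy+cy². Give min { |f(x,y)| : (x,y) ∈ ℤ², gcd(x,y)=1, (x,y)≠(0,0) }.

descent: ρ → (3,6,-2)  [lands on river]
river: ρ → (-2,6,3)
closes: descent 1, river 2
min |a| on river = 2

2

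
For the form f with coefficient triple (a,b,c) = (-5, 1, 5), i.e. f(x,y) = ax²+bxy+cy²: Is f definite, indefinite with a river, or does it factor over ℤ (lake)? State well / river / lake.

D = b²−4ac = 1² − 4·(-5)·5 = 101
D > 0 non-square ⇒ indefinite ⇒ periodic river

river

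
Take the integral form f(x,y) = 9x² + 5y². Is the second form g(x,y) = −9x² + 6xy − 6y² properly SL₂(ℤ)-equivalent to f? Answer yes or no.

D₁ = -180, D₂ = -180
f: flip: (9,0,5)→(5,0,9)
f: reduced (well bottom): (5,0,9) with a≤c, −a<b≤a
g is negative-definite; reduce −g:
−g: flip: (9,-6,6)→(6,6,9)
−g: reduced (well bottom): (6,6,9) with a≤c, −a<b≤a
flip sign back: reduced form of g is (-6,-6,-9)
reduced forms (5, 0, 9) vs (-6, -6, -9) ⇒ inequivalent

no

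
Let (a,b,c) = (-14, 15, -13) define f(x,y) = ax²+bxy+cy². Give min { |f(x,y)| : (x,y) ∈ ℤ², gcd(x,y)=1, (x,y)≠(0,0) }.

translate: b→13 (≡-15 mod 28), so (14,-15,13)→(14,13,12)
flip: (14,13,12)→(12,-13,14)
translate: b→11 (≡-13 mod 24), so (12,-13,14)→(12,11,13)
reduced (well bottom): (12,11,13) with a≤c, −a<b≤a
well minimum |f| = |-12| = 12 (negative-definite)

12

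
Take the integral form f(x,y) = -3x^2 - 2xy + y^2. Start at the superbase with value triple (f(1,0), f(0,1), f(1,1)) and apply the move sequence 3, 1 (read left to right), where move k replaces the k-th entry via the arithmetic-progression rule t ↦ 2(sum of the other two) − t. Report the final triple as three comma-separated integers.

start (-3,1,-4) = (f(1,0),f(0,1),f(1,1))
replace slot 3: 2·((-3)+1) − (-4) = 0 → (-3,1,0)
replace slot 1: 2·(1+0) − (-3) = 5 → (5,1,0)

5,1,0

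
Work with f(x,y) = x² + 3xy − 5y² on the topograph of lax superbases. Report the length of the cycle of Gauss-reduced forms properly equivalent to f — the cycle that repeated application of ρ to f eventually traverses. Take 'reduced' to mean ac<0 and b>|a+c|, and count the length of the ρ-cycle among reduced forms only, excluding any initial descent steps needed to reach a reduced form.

D = 29, ⌊√D⌋ = 5
descent: ρ → (-5,-3,1)
descent: ρ → (1,5,-1)  [lands on river]
river: ρ → (-1,5,1)
ρ-cycle length = 2 (tail of 2 descent steps not counted)

2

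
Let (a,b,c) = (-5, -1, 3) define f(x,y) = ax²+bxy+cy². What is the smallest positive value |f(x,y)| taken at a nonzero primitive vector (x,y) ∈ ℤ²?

descent: ρ → (3,7,-1)  [lands on river]
river: ρ → (-1,7,3)
river: ρ → (3,5,-3)
river: ρ → (-3,7,1)
river: ρ → (1,7,-3)
river: ρ → (-3,5,3)
closes: descent 1, river 6
min |a| on river = 1

1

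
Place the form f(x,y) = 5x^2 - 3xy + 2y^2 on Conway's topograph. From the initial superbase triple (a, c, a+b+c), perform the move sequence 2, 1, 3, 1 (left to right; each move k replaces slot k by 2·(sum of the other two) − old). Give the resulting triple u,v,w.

start (5,2,4) = (f(1,0),f(0,1),f(1,1))
replace slot 2: 2·(5+4) − 2 = 16 → (5,16,4)
replace slot 1: 2·(16+4) − 5 = 35 → (35,16,4)
replace slot 3: 2·(35+16) − 4 = 98 → (35,16,98)
replace slot 1: 2·(16+98) − 35 = 193 → (193,16,98)

193,16,98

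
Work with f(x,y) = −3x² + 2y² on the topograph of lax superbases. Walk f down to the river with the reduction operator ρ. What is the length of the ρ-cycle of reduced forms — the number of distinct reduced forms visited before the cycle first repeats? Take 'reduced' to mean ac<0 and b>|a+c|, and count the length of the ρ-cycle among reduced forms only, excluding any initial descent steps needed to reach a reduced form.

D = 24, ⌊√D⌋ = 4
descent: ρ → (2,4,-1)  [lands on river]
river: ρ → (-1,4,2)
ρ-cycle length = 2 (tail of 1 descent step not counted)

2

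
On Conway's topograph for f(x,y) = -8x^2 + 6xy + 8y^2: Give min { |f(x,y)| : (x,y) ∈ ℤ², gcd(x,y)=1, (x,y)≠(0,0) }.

river: ρ → (8,10,-6)
river: ρ → (-6,14,4)
river: ρ → (4,10,-12)
river: ρ → (-12,14,2)
river: ρ → (2,14,-12)
river: ρ → (-12,10,4)
river: ρ → (4,14,-6)
river: ρ → (-6,10,8)
river: ρ → (8,6,-8)
river: ρ → (-8,10,6)
river: ρ → (6,14,-4)
river: ρ → (-4,10,12)
river: ρ → (12,14,-2)
river: ρ → (-2,14,12)
river: ρ → (12,10,-4)
river: ρ → (-4,14,6)
river: ρ → (6,10,-8)
river: ρ → (-8,6,8)
closes: descent 0, river 18
min |a| on river = 2

2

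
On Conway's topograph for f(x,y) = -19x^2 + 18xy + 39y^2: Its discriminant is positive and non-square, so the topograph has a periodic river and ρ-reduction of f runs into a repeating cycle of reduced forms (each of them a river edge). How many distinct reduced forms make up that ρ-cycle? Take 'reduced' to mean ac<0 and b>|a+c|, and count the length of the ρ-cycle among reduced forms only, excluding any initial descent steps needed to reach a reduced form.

D = 3288, ⌊√D⌋ = 57
descent: ρ → (39,-18,-19)
descent: ρ → (-19,56,2)  [lands on river]
river: ρ → (2,56,-19)
river: ρ → (-19,20,38)
river: ρ → (38,56,-1)
river: ρ → (-1,56,38)
river: ρ → (38,20,-19)
ρ-cycle length = 6 (tail of 2 descent steps not counted)

6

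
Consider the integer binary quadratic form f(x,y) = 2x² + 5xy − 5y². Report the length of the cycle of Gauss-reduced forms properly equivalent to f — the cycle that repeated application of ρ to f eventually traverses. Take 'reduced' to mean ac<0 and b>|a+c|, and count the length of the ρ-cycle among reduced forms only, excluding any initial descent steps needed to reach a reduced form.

D = 65, ⌊√D⌋ = 8
river: ρ → (-5,5,2)
river: ρ → (2,7,-2)
river: ρ → (-2,5,5)
river: ρ → (5,5,-2)
river: ρ → (-2,7,2)
river: ρ → (2,5,-5)
ρ-cycle length = 6 (tail of 0 descent steps not counted)

6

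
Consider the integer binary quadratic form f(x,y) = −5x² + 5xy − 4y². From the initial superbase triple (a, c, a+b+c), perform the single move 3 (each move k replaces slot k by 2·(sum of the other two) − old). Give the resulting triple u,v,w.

start (-5,-4,-4) = (f(1,0),f(0,1),f(1,1))
replace slot 3: 2·((-5)+(-4)) − (-4) = -14 → (-5,-4,-14)

-5,-4,-14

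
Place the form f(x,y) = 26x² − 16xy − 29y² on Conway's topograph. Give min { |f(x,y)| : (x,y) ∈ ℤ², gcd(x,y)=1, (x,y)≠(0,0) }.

descent: ρ → (-29,16,26)  [lands on river]
river: ρ → (26,36,-19)
river: ρ → (-19,40,22)
river: ρ → (22,48,-11)
river: ρ → (-11,40,38)
river: ρ → (38,36,-13)
river: ρ → (-13,42,29)
river: ρ → (29,16,-26)
river: ρ → (-26,36,19)
river: ρ → (19,40,-22)
river: ρ → (-22,48,11)
river: ρ → (11,40,-38)
river: ρ → (-38,36,13)
river: ρ → (13,42,-29)
closes: descent 1, river 14
min |a| on river = 11

11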